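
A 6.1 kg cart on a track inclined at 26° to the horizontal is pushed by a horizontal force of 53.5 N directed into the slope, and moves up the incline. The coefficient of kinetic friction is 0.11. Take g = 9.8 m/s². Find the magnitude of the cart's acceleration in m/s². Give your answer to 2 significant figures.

The horizontal push has components F cos 26° = 53.5 × 0.8988 = 48.086 N up the incline and F sin 26° = 53.5 × 0.4384 = 23.454 N pressing into the surface.
The normal force is therefore N = mg cos 26° + F sin 26° = 53.730 + 23.454 = 77.184 N, and kinetic friction down the slope is μN = 0.11 × 77.184 = 8.490 N.
Along the incline: F cos 26° − mg sin 26° − μN = ma, so 48.086 − 26.208 − 8.490 = 6.1 a, giving a = 2.1948 m/s².

2.2 m/s²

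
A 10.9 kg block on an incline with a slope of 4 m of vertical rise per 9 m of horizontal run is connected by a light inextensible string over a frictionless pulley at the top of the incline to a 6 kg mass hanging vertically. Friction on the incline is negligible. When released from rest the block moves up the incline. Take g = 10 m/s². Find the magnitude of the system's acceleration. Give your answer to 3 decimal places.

For the block on the incline: the weight component along the slope is m₁g sin 23.96° = 10.9 × 10 × 0.4061 = 44.265 N and the normal force is N = m₁g cos 23.96° = 99.605 N.
Newton's second law for the block (up-slope positive): T − 44.265 = 10.9 a. For the hanging mass (downward positive): 6 × 10 − T = 6 a.
Adding the two equations eliminates T: 15.735 = 16.9 a, so a = 0.9311 m/s².

0.931 m/s²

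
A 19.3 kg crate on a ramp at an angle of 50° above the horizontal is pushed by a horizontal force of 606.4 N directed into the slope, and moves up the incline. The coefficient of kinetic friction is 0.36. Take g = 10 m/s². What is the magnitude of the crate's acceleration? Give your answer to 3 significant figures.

The horizontal push has components F cos 50° = 606.4 × 0.6428 = 389.794 N up the incline and F sin 50° = 606.4 × 0.7660 = 464.502 N pressing into the surface.
The normal force is therefore N = mg cos 50° + F sin 50° = 124.060 + 464.502 = 588.562 N, and kinetic friction down the slope is μN = 0.36 × 588.562 = 211.882 N.
Along the incline: F cos 50° − mg sin 50° − μN = ma, so 389.794 − 147.838 − 211.882 = 19.3 a, giving a = 1.5582 m/s².

1.56 m/s²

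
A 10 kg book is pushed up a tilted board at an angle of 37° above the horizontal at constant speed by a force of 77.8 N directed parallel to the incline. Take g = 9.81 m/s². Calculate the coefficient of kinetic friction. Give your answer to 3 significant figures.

At constant speed ΣF = 0 along the incline. The applied 77.8 N acts up the slope; the weight component mg sin 37° = 59.038 N and kinetic friction μN both act down the slope.
So 77.8 = 59.038 + μ × 78.346, giving μ = (77.8 − 59.038) / 78.346 = 0.2395.

0.239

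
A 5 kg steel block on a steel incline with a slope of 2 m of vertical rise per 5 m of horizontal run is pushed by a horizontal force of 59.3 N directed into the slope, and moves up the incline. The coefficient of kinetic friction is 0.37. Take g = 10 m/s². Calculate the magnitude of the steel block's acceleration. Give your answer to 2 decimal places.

The horizontal push has components F cos 21.80° = 59.3 × 0.9285 = 55.060 N up the incline and F sin 21.80° = 59.3 × 0.3714 = 22.024 N pressing into the surface.
The normal force is therefore N = mg cos 21.80° + F sin 21.80° = 46.425 + 22.024 = 68.449 N, and kinetic friction down the slope is μN = 0.37 × 68.449 = 25.326 N.
Along the incline: F cos 21.80° − mg sin 21.80° − μN = ma, so 55.060 − 18.570 − 25.326 = 5 a, giving a = 2.2328 m/s².

2.23 m/s²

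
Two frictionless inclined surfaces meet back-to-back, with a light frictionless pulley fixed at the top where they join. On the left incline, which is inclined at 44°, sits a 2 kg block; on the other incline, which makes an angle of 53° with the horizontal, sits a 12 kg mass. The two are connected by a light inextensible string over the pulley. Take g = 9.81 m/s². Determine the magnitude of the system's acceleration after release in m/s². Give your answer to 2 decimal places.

Resolve each weight along its own incline: the 2 kg mass has component 2 × 9.81 × sin 44° = 13.629 N down its slope, and the 12 kg mass has 12 × 9.81 × sin 53° = 94.015 N down its slope.
The 12 kg side's 94.015 N exceeds the other side's 13.629 N, so that mass slides down and the 2 kg mass slides up. Taking that direction as positive, Newton's second law for the whole system gives 94.015 − 13.629 = (2 + 12) a, so a = 80.386 / 14 = 5.7419 m/s².

5.74 m/s²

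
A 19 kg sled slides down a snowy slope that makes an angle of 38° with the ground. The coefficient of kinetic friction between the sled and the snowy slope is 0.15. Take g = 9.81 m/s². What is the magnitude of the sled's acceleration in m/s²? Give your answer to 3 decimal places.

Resolving the weight along the incline: the component pulling the sled down the slope is mg sin 38° = 19 × 9.81 × 0.6157 = 114.760 N, and the normal force is N = mg cos 38° = 19 × 9.81 × 0.7880 = 146.875 N.
Kinetic friction acts up the slope with magnitude f = μN = 0.15 × 146.875 = 22.031 N.
Net force along the incline is 114.760 − 22.031 = 92.729 N, so a = 92.729 / 19 = 4.8805 m/s².

4.880 m/s²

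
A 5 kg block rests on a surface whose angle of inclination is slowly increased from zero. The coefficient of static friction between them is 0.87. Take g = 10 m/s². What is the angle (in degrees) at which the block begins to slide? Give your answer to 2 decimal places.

41.02°

At the threshold of sliding, static friction is at its maximum μ_s N and exactly balances the weight component along the incline: mg sin θ = μ_s mg cos θ.
Hence tan θ = μ_s = 0.87, so θ = arctan(0.87) = 41.0233°.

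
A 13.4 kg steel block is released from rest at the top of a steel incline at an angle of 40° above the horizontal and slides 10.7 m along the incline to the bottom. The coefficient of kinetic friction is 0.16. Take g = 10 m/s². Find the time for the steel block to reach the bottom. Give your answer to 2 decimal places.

2.03 s

The weight component along the incline is mg sin 40° = 86.134 N and the normal force is N = mg cos 40° = 102.650 N.
Friction up the slope is f = μN = 0.16 × 102.650 = 16.424 N, so the net downslope force is 86.134 − 16.424 = 69.710 N and a = 69.710 / 13.4 = 5.2022 m/s².
Starting from rest, L = ½at², so t = √(2L/a) = √(2 × 10.7 / 5.2022) = 2.0282 s.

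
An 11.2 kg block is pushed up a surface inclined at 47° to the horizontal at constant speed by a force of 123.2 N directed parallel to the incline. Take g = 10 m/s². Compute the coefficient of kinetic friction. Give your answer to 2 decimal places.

At constant speed ΣF = 0 along the incline. The applied 123.2 N acts up the slope; the weight component mg sin 47° = 81.912 N and kinetic friction μN both act down the slope.
So 123.2 = 81.912 + μ × 76.384, giving μ = (123.2 − 81.912) / 76.384 = 0.5405.

0.54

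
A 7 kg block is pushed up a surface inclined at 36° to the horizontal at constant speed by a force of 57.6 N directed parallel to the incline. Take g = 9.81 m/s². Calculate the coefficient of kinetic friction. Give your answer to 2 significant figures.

0.31

At constant speed ΣF = 0 along the incline. The applied 57.6 N acts up the slope; the weight component mg sin 36° = 40.363 N and kinetic friction μN both act down the slope.
So 57.6 = 40.363 + μ × 55.555, giving μ = (57.6 − 40.363) / 55.555 = 0.3103.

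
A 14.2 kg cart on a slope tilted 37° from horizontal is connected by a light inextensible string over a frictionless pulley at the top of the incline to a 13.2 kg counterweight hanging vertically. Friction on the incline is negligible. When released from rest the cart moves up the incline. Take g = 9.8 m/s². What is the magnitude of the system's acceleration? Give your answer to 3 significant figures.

For the cart on the incline: the weight component along the slope is m₁g sin 37° = 14.2 × 9.8 × 0.6018 = 83.746 N and the normal force is N = m₁g cos 37° = 111.138 N.
Newton's second law for the cart (up-slope positive): T − 83.746 = 14.2 a. For the hanging counterweight (downward positive): 13.2 × 9.8 − T = 13.2 a.
Adding the two equations eliminates T: 45.614 = 27.4 a, so a = 1.6647 m/s².

1.66 m/s²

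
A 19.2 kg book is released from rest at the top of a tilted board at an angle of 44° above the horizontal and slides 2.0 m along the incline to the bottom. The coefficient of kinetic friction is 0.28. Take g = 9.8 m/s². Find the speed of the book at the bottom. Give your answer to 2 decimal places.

The weight component along the incline is mg sin 44° = 130.707 N and the normal force is N = mg cos 44° = 135.351 N.
Friction up the slope is f = μN = 0.28 × 135.351 = 37.898 N, so the net downslope force is 130.707 − 37.898 = 92.809 N and a = 92.809 / 19.2 = 4.8338 m/s².
Starting from rest over a distance of 2.0 m, v² = 2aL = 2 × 4.8338 × 2.0 = 19.3352, so v = 4.3972 m/s.

4.40 m/s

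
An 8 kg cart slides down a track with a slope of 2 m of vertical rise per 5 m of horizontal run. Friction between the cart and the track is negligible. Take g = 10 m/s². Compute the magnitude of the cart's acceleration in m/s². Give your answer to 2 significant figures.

Resolving the weight along the incline: the component pulling the cart down the slope is mg sin 21.80° = 8 × 10 × 0.3714 = 29.712 N, and the normal force is N = mg cos 21.80° = 8 × 10 × 0.9285 = 74.280 N.
With no friction the net force along the incline is 29.712 N, so a = g sin 21.80° = 29.712 / 8 = 3.7140 m/s².

3.7 m/s²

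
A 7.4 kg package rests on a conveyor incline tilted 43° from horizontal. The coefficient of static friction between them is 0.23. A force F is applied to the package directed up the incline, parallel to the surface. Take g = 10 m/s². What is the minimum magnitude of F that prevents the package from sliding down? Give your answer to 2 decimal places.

38.02 N

The normal force is N = mg cos 43° = 54.120 N. With F at its minimum the package is on the verge of sliding down, so static friction is at its maximum μ_s N = 0.23 × 54.120 = 12.448 N and acts up the slope.
Equilibrium along the incline: F + μ_s N = mg sin 43°, so F = 50.468 − 12.448 = 38.020 N.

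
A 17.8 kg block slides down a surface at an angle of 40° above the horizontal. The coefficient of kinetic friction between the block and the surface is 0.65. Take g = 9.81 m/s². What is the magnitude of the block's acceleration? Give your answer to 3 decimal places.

1.421 m/s²

Resolving the weight along the incline: the component pulling the block down the slope is mg sin 40° = 17.8 × 9.81 × 0.6428 = 112.244 N, and the normal force is N = mg cos 40° = 17.8 × 9.81 × 0.7660 = 133.757 N.
Kinetic friction acts up the slope with magnitude f = μN = 0.65 × 133.757 = 86.942 N.
Net force along the incline is 112.244 − 86.942 = 25.302 N, so a = 25.302 / 17.8 = 1.4215 m/s².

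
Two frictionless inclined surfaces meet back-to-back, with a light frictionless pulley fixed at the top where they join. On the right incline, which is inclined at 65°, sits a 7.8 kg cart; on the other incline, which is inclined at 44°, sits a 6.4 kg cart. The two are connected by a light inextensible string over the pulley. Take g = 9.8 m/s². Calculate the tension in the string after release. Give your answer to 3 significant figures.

55.2 N

Resolve each weight along its own incline: the 7.8 kg mass has component 7.8 × 9.8 × sin 65° = 69.278 N down its slope, and the 6.4 kg mass has 6.4 × 9.8 × sin 44° = 43.569 N down its slope.
The 7.8 kg side's 69.278 N exceeds the other side's 43.569 N, so that mass slides down and the 6.4 kg mass slides up. Taking that direction as positive, Newton's second law for the whole system gives 69.278 − 43.569 = (7.8 + 6.4) a, so a = 25.709 / 14.2 = 1.8105 m/s².
For the 6.4 kg mass (up-slope positive): T − 43.569 = 6.4 × 1.8105, so T = 55.156 N.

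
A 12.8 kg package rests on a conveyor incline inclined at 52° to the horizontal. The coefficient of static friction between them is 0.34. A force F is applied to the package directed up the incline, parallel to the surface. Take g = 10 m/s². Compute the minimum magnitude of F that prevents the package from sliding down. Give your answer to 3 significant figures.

The normal force is N = mg cos 52° = 78.805 N. With F at its minimum the package is on the verge of sliding down, so static friction is at its maximum μ_s N = 0.34 × 78.805 = 26.794 N and acts up the slope.
Equilibrium along the incline: F + μ_s N = mg sin 52°, so F = 100.865 − 26.794 = 74.071 N.

74.1 N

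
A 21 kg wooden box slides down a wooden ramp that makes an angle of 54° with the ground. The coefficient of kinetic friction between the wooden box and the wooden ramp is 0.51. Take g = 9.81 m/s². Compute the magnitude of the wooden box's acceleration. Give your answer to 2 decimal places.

Resolving the weight along the incline: the component pulling the wooden box down the slope is mg sin 54° = 21 × 9.81 × 0.8090 = 166.662 N, and the normal force is N = mg cos 54° = 21 × 9.81 × 0.5878 = 121.093 N.
Kinetic friction acts up the slope with magnitude f = μN = 0.51 × 121.093 = 61.757 N.
Net force along the incline is 166.662 − 61.757 = 104.905 N, so a = 104.905 / 21 = 4.9955 m/s².

5.00 m/s²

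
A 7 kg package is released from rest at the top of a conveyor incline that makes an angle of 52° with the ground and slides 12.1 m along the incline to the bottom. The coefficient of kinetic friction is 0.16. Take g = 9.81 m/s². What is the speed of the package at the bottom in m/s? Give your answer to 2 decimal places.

12.79 m/s

The weight component along the incline is mg sin 52° = 54.113 N and the normal force is N = mg cos 52° = 42.277 N.
Friction up the slope is f = μN = 0.16 × 42.277 = 6.764 N, so the net downslope force is 54.113 − 6.764 = 47.349 N and a = 47.349 / 7 = 6.7641 m/s².
Starting from rest over a distance of 12.1 m, v² = 2aL = 2 × 6.7641 × 12.1 = 163.6912, so v = 12.7942 m/s.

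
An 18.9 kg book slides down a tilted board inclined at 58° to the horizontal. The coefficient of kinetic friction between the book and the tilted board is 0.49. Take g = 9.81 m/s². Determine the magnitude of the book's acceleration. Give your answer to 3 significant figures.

5.77 m/s²

Resolving the weight along the incline: the component pulling the book down the slope is mg sin 58° = 18.9 × 9.81 × 0.8480 = 157.227 N, and the normal force is N = mg cos 58° = 18.9 × 9.81 × 0.5299 = 98.248 N.
Kinetic friction acts up the slope with magnitude f = μN = 0.49 × 98.248 = 48.142 N.
Net force along the incline is 157.227 − 48.142 = 109.085 N, so a = 109.085 / 18.9 = 5.7717 m/s².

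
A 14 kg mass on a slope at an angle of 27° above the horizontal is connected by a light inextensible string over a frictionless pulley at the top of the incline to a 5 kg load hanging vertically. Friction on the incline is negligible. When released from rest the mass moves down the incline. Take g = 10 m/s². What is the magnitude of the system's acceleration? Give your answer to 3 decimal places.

For the mass on the incline: the weight component along the slope is m₁g sin 27° = 14 × 10 × 0.4540 = 63.560 N and the normal force is N = m₁g cos 27° = 124.741 N.
Newton's second law for the mass (down-slope positive): 63.560 − T = 14 a. For the hanging load (upward positive): T − 5 × 10 = 5 a.
Adding the two equations eliminates T: 13.560 = 19 a, so a = 0.7137 m/s².

0.714 m/s²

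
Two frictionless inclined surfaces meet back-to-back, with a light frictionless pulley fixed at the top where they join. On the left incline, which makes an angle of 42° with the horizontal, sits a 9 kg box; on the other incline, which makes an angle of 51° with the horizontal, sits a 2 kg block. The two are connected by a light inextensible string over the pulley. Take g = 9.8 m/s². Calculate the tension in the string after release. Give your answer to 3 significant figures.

Resolve each weight along its own incline: the 9 kg mass has component 9 × 9.8 × sin 42° = 59.017 N down its slope, and the 2 kg mass has 2 × 9.8 × sin 51° = 15.232 N down its slope.
The 9 kg side's 59.017 N exceeds the other side's 15.232 N, so that mass slides down and the 2 kg mass slides up. Taking that direction as positive, Newton's second law for the whole system gives 59.017 − 15.232 = (9 + 2) a, so a = 43.785 / 11 = 3.9805 m/s².
For the 2 kg mass (up-slope positive): T − 15.232 = 2 × 3.9805, so T = 23.193 N.

23.2 N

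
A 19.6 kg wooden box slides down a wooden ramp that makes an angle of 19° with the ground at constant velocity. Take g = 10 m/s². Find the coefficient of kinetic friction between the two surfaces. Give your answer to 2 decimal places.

0.34

At constant velocity the net force along the incline is zero: mg sin 19° = μ mg cos 19°.
So μ = tan 19° = 0.3256 / 0.9455 = 0.3444.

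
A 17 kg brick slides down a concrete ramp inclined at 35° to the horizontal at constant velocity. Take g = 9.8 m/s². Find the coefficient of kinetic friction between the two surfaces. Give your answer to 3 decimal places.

0.700

At constant velocity the net force along the incline is zero: mg sin 35° = μ mg cos 35°.
So μ = tan 35° = 0.5736 / 0.8192 = 0.7002.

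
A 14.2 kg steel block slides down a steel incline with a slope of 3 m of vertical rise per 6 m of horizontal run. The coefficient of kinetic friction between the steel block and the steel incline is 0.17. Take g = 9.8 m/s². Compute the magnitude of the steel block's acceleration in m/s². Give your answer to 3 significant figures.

2.89 m/s²

Resolving the weight along the incline: the component pulling the steel block down the slope is mg sin 26.57° = 14.2 × 9.8 × 0.4472 = 62.232 N, and the normal force is N = mg cos 26.57° = 14.2 × 9.8 × 0.8944 = 124.465 N.
Kinetic friction acts up the slope with magnitude f = μN = 0.17 × 124.465 = 21.159 N.
Net force along the incline is 62.232 − 21.159 = 41.073 N, so a = 41.073 / 14.2 = 2.8925 m/s².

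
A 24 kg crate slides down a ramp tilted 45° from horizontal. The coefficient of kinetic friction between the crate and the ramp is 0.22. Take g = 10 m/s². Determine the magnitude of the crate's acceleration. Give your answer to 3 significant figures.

Resolving the weight along the incline: the component pulling the crate down the slope is mg sin 45° = 24 × 10 × 0.7071 = 169.704 N, and the normal force is N = mg cos 45° = 24 × 10 × 0.7071 = 169.704 N.
Kinetic friction acts up the slope with magnitude f = μN = 0.22 × 169.704 = 37.335 N.
Net force along the incline is 169.704 − 37.335 = 132.369 N, so a = 132.369 / 24 = 5.5154 m/s².

5.52 m/s²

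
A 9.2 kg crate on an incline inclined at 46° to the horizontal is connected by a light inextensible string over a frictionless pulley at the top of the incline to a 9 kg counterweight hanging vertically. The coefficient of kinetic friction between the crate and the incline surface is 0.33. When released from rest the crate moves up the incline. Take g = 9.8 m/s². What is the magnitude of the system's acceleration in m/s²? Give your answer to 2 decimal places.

For the crate on the incline: the weight component along the slope is m₁g sin 46° = 9.2 × 9.8 × 0.7193 = 64.852 N and the normal force is N = m₁g cos 46° = 62.630 N.
Kinetic friction opposes the crate's motion up the incline: f = μN = 0.33 × 62.630 = 20.668 N acting down the slope.
Newton's second law for the crate (up-slope positive): T − 64.852 − 20.668 = 9.2 a. For the hanging counterweight (downward positive): 9 × 9.8 − T = 9 a.
Adding the two equations eliminates T: 2.680 = 18.2 a, so a = 0.1473 m/s².

0.15 m/s²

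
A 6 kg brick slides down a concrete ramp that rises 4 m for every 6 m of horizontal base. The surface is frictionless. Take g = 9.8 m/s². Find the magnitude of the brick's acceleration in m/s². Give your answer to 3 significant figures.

5.44 m/s²

Resolving the weight along the incline: the component pulling the brick down the slope is mg sin 33.69° = 6 × 9.8 × 0.5547 = 32.616 N, and the normal force is N = mg cos 33.69° = 6 × 9.8 × 0.8321 = 48.927 N.
With no friction the net force along the incline is 32.616 N, so a = g sin 33.69° = 32.616 / 6 = 5.4360 m/s².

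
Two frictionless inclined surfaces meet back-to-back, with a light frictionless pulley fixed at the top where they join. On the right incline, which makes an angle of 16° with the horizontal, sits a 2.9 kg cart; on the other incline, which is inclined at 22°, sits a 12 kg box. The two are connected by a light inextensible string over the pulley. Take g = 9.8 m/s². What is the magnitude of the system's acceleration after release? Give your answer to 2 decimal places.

Resolve each weight along its own incline: the 2.9 kg mass has component 2.9 × 9.8 × sin 16° = 7.834 N down its slope, and the 12 kg mass has 12 × 9.8 × sin 22° = 44.054 N down its slope.
The 12 kg side's 44.054 N exceeds the other side's 7.834 N, so that mass slides down and the 2.9 kg mass slides up. Taking that direction as positive, Newton's second law for the whole system gives 44.054 − 7.834 = (2.9 + 12) a, so a = 36.220 / 14.9 = 2.4309 m/s².

2.43 m/s²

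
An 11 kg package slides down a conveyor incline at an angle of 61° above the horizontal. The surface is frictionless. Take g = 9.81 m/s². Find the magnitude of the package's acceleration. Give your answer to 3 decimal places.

8.580 m/s²

Resolving the weight along the incline: the component pulling the package down the slope is mg sin 61° = 11 × 9.81 × 0.8746 = 94.378 N, and the normal force is N = mg cos 61° = 11 × 9.81 × 0.4848 = 52.315 N.
With no friction the net force along the incline is 94.378 N, so a = g sin 61° = 94.378 / 11 = 8.5798 m/s².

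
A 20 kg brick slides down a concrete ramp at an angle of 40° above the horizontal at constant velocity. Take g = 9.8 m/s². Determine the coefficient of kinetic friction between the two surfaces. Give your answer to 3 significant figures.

At constant velocity the net force along the incline is zero: mg sin 40° = μ mg cos 40°.
So μ = tan 40° = 0.6428 / 0.7660 = 0.8392.

0.839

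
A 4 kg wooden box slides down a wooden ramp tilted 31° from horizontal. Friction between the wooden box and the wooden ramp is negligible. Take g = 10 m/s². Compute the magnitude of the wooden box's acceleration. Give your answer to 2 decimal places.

Resolving the weight along the incline: the component pulling the wooden box down the slope is mg sin 31° = 4 × 10 × 0.5150 = 20.600 N, and the normal force is N = mg cos 31° = 4 × 10 × 0.8572 = 34.288 N.
With no friction the net force along the incline is 20.600 N, so a = g sin 31° = 20.600 / 4 = 5.1500 m/s².

5.15 m/s²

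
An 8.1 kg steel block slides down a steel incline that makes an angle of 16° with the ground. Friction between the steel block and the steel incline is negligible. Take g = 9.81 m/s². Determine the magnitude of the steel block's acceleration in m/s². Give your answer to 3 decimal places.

2.704 m/s²

Resolving the weight along the incline: the component pulling the steel block down the slope is mg sin 16° = 8.1 × 9.81 × 0.2756 = 21.899 N, and the normal force is N = mg cos 16° = 8.1 × 9.81 × 0.9613 = 76.386 N.
With no friction the net force along the incline is 21.899 N, so a = g sin 16° = 21.899 / 8.1 = 2.7036 m/s².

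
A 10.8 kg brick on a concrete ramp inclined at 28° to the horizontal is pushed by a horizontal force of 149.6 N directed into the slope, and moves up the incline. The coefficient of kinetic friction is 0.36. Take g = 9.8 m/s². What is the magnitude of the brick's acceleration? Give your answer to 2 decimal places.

2.17 m/s²

The horizontal push has components F cos 28° = 149.6 × 0.8829 = 132.082 N up the incline and F sin 28° = 149.6 × 0.4695 = 70.237 N pressing into the surface.
The normal force is therefore N = mg cos 28° + F sin 28° = 93.446 + 70.237 = 163.683 N, and kinetic friction down the slope is μN = 0.36 × 163.683 = 58.926 N.
Along the incline: F cos 28° − mg sin 28° − μN = ma, so 132.082 − 49.692 − 58.926 = 10.8 a, giving a = 2.1726 m/s².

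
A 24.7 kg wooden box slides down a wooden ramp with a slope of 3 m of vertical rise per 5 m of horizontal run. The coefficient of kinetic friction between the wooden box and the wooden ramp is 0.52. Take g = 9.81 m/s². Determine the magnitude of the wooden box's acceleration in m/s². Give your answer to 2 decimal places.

Resolving the weight along the incline: the component pulling the wooden box down the slope is mg sin 30.96° = 24.7 × 9.81 × 0.5145 = 124.667 N, and the normal force is N = mg cos 30.96° = 24.7 × 9.81 × 0.8575 = 207.778 N.
Kinetic friction acts up the slope with magnitude f = μN = 0.52 × 207.778 = 108.045 N.
Net force along the incline is 124.667 − 108.045 = 16.622 N, so a = 16.622 / 24.7 = 0.6730 m/s².

0.67 m/s²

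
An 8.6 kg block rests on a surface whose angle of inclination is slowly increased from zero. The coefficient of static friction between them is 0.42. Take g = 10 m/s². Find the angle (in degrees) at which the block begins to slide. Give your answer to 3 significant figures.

At the threshold of sliding, static friction is at its maximum μ_s N and exactly balances the weight component along the incline: mg sin θ = μ_s mg cos θ.
Hence tan θ = μ_s = 0.42, so θ = arctan(0.42) = 22.7824°.

22.8°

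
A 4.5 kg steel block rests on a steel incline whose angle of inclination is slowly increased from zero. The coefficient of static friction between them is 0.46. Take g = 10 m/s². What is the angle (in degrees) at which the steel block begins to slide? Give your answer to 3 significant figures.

24.7°

At the threshold of sliding, static friction is at its maximum μ_s N and exactly balances the weight component along the incline: mg sin θ = μ_s mg cos θ.
Hence tan θ = μ_s = 0.46, so θ = arctan(0.46) = 24.7024°.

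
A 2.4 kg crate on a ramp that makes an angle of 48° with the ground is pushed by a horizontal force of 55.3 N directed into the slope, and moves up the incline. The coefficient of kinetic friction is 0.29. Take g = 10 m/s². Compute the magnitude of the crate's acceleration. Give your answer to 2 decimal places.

1.08 m/s²

The horizontal push has components F cos 48° = 55.3 × 0.6691 = 37.001 N up the incline and F sin 48° = 55.3 × 0.7431 = 41.093 N pressing into the surface.
The normal force is therefore N = mg cos 48° + F sin 48° = 16.058 + 41.093 = 57.151 N, and kinetic friction down the slope is μN = 0.29 × 57.151 = 16.574 N.
Along the incline: F cos 48° − mg sin 48° − μN = ma, so 37.001 − 17.834 − 16.574 = 2.4 a, giving a = 1.0804 m/s².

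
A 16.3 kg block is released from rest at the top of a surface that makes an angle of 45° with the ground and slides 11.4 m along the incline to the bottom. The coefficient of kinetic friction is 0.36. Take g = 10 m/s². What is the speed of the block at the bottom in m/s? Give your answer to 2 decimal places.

The weight component along the incline is mg sin 45° = 115.258 N and the normal force is N = mg cos 45° = 115.258 N.
Friction up the slope is f = μN = 0.36 × 115.258 = 41.493 N, so the net downslope force is 115.258 − 41.493 = 73.765 N and a = 73.765 / 16.3 = 4.5255 m/s².
Starting from rest over a distance of 11.4 m, v² = 2aL = 2 × 4.5255 × 11.4 = 103.1814, so v = 10.1578 m/s.

10.16 m/s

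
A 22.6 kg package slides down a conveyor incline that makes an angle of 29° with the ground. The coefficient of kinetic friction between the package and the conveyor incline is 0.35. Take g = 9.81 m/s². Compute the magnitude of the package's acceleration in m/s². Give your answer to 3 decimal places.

1.753 m/s²

Resolving the weight along the incline: the component pulling the package down the slope is mg sin 29° = 22.6 × 9.81 × 0.4848 = 107.483 N, and the normal force is N = mg cos 29° = 22.6 × 9.81 × 0.8746 = 193.904 N.
Kinetic friction acts up the slope with magnitude f = μN = 0.35 × 193.904 = 67.866 N.
Net force along the incline is 107.483 − 67.866 = 39.617 N, so a = 39.617 / 22.6 = 1.7530 m/s².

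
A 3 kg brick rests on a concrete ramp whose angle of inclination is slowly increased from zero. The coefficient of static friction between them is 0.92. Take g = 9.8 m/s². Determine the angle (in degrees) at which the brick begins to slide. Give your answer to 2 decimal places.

42.61°

At the threshold of sliding, static friction is at its maximum μ_s N and exactly balances the weight component along the incline: mg sin θ = μ_s mg cos θ.
Hence tan θ = μ_s = 0.92, so θ = arctan(0.92) = 42.6141°.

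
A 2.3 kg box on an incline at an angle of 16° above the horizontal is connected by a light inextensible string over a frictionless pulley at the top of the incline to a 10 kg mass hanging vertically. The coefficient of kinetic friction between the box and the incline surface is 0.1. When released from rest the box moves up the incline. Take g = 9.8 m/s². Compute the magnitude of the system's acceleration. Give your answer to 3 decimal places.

For the box on the incline: the weight component along the slope is m₁g sin 16° = 2.3 × 9.8 × 0.2756 = 6.212 N and the normal force is N = m₁g cos 16° = 21.667 N.
Kinetic friction opposes the box's motion up the incline: f = μN = 0.1 × 21.667 = 2.167 N acting down the slope.
Newton's second law for the box (up-slope positive): T − 6.212 − 2.167 = 2.3 a. For the hanging mass (downward positive): 10 × 9.8 − T = 10 a.
Adding the two equations eliminates T: 89.621 = 12.3 a, so a = 7.2863 m/s².

7.286 m/s²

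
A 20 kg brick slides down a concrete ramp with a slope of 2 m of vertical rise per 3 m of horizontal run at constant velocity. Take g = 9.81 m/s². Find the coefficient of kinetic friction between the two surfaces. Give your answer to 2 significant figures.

At constant velocity the net force along the incline is zero: mg sin 33.69° = μ mg cos 33.69°.
So μ = tan 33.69° = 0.5547 / 0.8321 = 0.6666.

0.67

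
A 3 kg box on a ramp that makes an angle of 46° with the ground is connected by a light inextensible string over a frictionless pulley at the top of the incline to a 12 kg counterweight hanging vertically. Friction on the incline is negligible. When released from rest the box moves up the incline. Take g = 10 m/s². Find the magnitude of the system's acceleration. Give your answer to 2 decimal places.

6.56 m/s²

For the box on the incline: the weight component along the slope is m₁g sin 46° = 3 × 10 × 0.7193 = 21.579 N and the normal force is N = m₁g cos 46° = 20.840 N.
Newton's second law for the box (up-slope positive): T − 21.579 = 3 a. For the hanging counterweight (downward positive): 12 × 10 − T = 12 a.
Adding the two equations eliminates T: 98.421 = 15 a, so a = 6.5614 m/s².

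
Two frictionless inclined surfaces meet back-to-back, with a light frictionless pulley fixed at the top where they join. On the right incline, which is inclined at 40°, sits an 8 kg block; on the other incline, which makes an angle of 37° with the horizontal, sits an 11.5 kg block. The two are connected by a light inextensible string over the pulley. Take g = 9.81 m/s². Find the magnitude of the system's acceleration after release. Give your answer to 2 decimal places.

0.89 m/s²

Resolve each weight along its own incline: the 8 kg mass has component 8 × 9.81 × sin 40° = 50.446 N down its slope, and the 11.5 kg mass has 11.5 × 9.81 × sin 37° = 67.894 N down its slope.
The 11.5 kg side's 67.894 N exceeds the other side's 50.446 N, so that mass slides down and the 8 kg mass slides up. Taking that direction as positive, Newton's second law for the whole system gives 67.894 − 50.446 = (8 + 11.5) a, so a = 17.448 / 19.5 = 0.8948 m/s².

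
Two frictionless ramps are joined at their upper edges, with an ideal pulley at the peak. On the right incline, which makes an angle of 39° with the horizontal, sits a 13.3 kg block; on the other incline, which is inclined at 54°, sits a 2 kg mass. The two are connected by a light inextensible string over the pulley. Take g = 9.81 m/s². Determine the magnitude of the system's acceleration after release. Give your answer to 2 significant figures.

Resolve each weight along its own incline: the 13.3 kg mass has component 13.3 × 9.81 × sin 39° = 82.109 N down its slope, and the 2 kg mass has 2 × 9.81 × sin 54° = 15.873 N down its slope.
The 13.3 kg side's 82.109 N exceeds the other side's 15.873 N, so that mass slides down and the 2 kg mass slides up. Taking that direction as positive, Newton's second law for the whole system gives 82.109 − 15.873 = (13.3 + 2) a, so a = 66.236 / 15.3 = 4.3292 m/s².

4.3 m/s²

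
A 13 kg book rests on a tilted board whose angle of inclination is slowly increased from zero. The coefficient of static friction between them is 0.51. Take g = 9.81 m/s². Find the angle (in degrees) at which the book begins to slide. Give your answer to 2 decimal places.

At the threshold of sliding, static friction is at its maximum μ_s N and exactly balances the weight component along the incline: mg sin θ = μ_s mg cos θ.
Hence tan θ = μ_s = 0.51, so θ = arctan(0.51) = 27.0216°.

27.02°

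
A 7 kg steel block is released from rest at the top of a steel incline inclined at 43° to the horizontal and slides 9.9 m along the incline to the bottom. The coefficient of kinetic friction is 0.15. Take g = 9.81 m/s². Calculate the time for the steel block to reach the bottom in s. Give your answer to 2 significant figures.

The weight component along the incline is mg sin 43° = 46.833 N and the normal force is N = mg cos 43° = 50.222 N.
Friction up the slope is f = μN = 0.15 × 50.222 = 7.533 N, so the net downslope force is 46.833 − 7.533 = 39.300 N and a = 39.300 / 7 = 5.6143 m/s².
Starting from rest, L = ½at², so t = √(2L/a) = √(2 × 9.9 / 5.6143) = 1.8780 s.

1.9 s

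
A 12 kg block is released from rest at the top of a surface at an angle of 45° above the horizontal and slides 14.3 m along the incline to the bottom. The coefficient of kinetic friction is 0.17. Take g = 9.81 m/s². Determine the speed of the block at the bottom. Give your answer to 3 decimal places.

12.832 m/s

The weight component along the incline is mg sin 45° = 83.241 N and the normal force is N = mg cos 45° = 83.241 N.
Friction up the slope is f = μN = 0.17 × 83.241 = 14.151 N, so the net downslope force is 83.241 − 14.151 = 69.090 N and a = 69.090 / 12 = 5.7575 m/s².
Starting from rest over a distance of 14.3 m, v² = 2aL = 2 × 5.7575 × 14.3 = 164.6645, so v = 12.8322 m/s.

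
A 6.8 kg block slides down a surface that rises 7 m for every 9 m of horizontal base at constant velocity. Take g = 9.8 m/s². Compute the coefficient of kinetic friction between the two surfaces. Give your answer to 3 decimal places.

0.778

At constant velocity the net force along the incline is zero: mg sin 37.87° = μ mg cos 37.87°.
So μ = tan 37.87° = 0.6139 / 0.7894 = 0.7777.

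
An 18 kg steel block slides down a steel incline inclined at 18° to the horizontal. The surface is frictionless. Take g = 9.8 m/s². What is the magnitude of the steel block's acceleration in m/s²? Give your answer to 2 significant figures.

3.0 m/s²

Resolving the weight along the incline: the component pulling the steel block down the slope is mg sin 18° = 18 × 9.8 × 0.3090 = 54.508 N, and the normal force is N = mg cos 18° = 18 × 9.8 × 0.9511 = 167.774 N.
With no friction the net force along the incline is 54.508 N, so a = g sin 18° = 54.508 / 18 = 3.0282 m/s².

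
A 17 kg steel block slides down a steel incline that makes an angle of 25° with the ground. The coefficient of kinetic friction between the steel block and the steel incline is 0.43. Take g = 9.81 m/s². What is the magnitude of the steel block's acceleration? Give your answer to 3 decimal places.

Resolving the weight along the incline: the component pulling the steel block down the slope is mg sin 25° = 17 × 9.81 × 0.4226 = 70.477 N, and the normal force is N = mg cos 25° = 17 × 9.81 × 0.9063 = 151.144 N.
Kinetic friction acts up the slope with magnitude f = μN = 0.43 × 151.144 = 64.992 N.
Net force along the incline is 70.477 − 64.992 = 5.485 N, so a = 5.485 / 17 = 0.3226 m/s².

0.323 m/s²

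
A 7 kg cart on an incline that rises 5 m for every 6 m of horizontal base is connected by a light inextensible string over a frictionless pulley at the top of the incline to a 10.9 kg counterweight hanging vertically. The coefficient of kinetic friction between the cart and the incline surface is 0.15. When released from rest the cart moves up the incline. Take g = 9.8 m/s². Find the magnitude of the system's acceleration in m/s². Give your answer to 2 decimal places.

3.07 m/s²

For the cart on the incline: the weight component along the slope is m₁g sin 39.81° = 7 × 9.8 × 0.6402 = 43.918 N and the normal force is N = m₁g cos 39.81° = 52.700 N.
Kinetic friction opposes the cart's motion up the incline: f = μN = 0.15 × 52.700 = 7.905 N acting down the slope.
Newton's second law for the cart (up-slope positive): T − 43.918 − 7.905 = 7 a. For the hanging counterweight (downward positive): 10.9 × 9.8 − T = 10.9 a.
Adding the two equations eliminates T: 54.997 = 17.9 a, so a = 3.0725 m/s².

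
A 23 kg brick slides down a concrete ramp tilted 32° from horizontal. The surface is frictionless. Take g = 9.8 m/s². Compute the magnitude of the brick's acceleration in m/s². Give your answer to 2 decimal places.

5.19 m/s²

Resolving the weight along the incline: the component pulling the brick down the slope is mg sin 32° = 23 × 9.8 × 0.5299 = 119.439 N, and the normal force is N = mg cos 32° = 23 × 9.8 × 0.8480 = 191.139 N.
With no friction the net force along the incline is 119.439 N, so a = g sin 32° = 119.439 / 23 = 5.1930 m/s².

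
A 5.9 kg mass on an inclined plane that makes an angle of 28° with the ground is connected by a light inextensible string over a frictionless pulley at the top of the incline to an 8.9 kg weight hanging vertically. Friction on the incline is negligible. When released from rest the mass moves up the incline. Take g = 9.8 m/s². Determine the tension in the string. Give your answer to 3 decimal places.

51.094 N

For the mass on the incline: the weight component along the slope is m₁g sin 28° = 5.9 × 9.8 × 0.4695 = 27.146 N and the normal force is N = m₁g cos 28° = 51.052 N.
Newton's second law for the mass (up-slope positive): T − 27.146 = 5.9 a. For the hanging weight (downward positive): 8.9 × 9.8 − T = 8.9 a.
Adding the two equations eliminates T: 60.074 = 14.8 a, so a = 4.0591 m/s².
Then from the hanging weight's equation, T = 8.9 × (9.8 − 4.0591) = 51.094 N.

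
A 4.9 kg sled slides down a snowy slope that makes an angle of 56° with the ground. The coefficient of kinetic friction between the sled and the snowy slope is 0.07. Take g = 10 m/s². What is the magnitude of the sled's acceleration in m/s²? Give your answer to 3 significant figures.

7.90 m/s²

Resolving the weight along the incline: the component pulling the sled down the slope is mg sin 56° = 4.9 × 10 × 0.8290 = 40.621 N, and the normal force is N = mg cos 56° = 4.9 × 10 × 0.5592 = 27.401 N.
Kinetic friction acts up the slope with magnitude f = μN = 0.07 × 27.401 = 1.918 N.
Net force along the incline is 40.621 − 1.918 = 38.703 N, so a = 38.703 / 4.9 = 7.8986 m/s².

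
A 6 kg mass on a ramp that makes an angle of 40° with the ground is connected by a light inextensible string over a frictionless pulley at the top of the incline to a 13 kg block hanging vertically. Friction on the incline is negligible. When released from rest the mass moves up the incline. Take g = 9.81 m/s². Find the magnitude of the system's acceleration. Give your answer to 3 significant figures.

For the mass on the incline: the weight component along the slope is m₁g sin 40° = 6 × 9.81 × 0.6428 = 37.835 N and the normal force is N = m₁g cos 40° = 45.089 N.
Newton's second law for the mass (up-slope positive): T − 37.835 = 6 a. For the hanging block (downward positive): 13 × 9.81 − T = 13 a.
Adding the two equations eliminates T: 89.695 = 19 a, so a = 4.7208 m/s².

4.72 m/s²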